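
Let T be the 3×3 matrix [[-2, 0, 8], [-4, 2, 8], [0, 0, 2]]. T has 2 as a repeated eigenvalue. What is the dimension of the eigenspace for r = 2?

T − 2I = [[-4, 0, 8], [-4, 0, 8], [0, 0, 0]].
This matrix has rank 1, so its null space has dimension 3 − 1 = 2.

2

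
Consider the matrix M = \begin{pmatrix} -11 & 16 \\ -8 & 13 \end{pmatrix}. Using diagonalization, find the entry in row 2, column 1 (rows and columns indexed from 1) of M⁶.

Characteristic polynomial: r^2 - 2r - 15 = (r - 5)(r + 3), so the eigenvalues are -3, 5.
r=5: eigenvector (1, 1).
r=-3: eigenvector (2, 1).
P = [[1, 2], [1, 1]], D = diag(5, -3), P⁻¹ = [[-1, 2], [1, -1]].
M⁶ = P·diag(15625, 729)·P⁻¹ = [[-14167, 29792], [-14896, 30521]].
The requested entry is -14896.

-14896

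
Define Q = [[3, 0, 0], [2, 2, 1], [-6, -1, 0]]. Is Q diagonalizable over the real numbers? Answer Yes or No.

Characteristic polynomial: p(r) = r^3 - 5r^2 + 7r - 3 = (r - 3)(r - 1)^2.
r = 1 has algebraic multiplicity 2; rank(Q − 1I) = 2, so geometric multiplicity = 1.
Geometric multiplicity < algebraic multiplicity, so Q is not diagonalizable.

No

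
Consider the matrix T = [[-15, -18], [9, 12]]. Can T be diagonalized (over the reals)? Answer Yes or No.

Characteristic polynomial: p(μ) = μ^2 + 3μ - 18 = (μ - 3)(μ + 6).
All 2 eigenvalues are distinct, so T is diagonalizable.

Yes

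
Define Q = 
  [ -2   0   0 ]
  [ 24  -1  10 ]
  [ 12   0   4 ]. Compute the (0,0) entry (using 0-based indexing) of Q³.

-8

Characteristic polynomial: λ^3 - λ^2 - 10λ - 8 = (λ - 4)(λ + 1)(λ + 2), so the eigenvalues are -2, -1, 4.
λ=-2: eigenvector (1, -4, -2).
λ=-1: eigenvector (0, 1, 0).
λ=4: eigenvector (0, 2, 1).
P = [[1, 0, 0], [-4, 1, 2], [-2, 0, 1]], D = diag(-2, -1, 4), P⁻¹ = [[1, 0, 0], [0, 1, -2], [2, 0, 1]].
Q³ = P·diag(-8, -1, 64)·P⁻¹ = [[-8, 0, 0], [288, -1, 130], [144, 0, 64]].
The requested entry is -8.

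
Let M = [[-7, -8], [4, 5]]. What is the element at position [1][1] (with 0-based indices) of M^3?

29

Characteristic polynomial: μ^2 + 2μ - 3 = (μ - 1)(μ + 3), so the eigenvalues are -3, 1.
μ=-3: eigenvector (2, -1).
μ=1: eigenvector (-1, 1).
P = [[2, -1], [-1, 1]], D = diag(-3, 1), P⁻¹ = [[1, 1], [1, 2]].
M³ = P·diag(-27, 1)·P⁻¹ = [[-55, -56], [28, 29]].
The requested entry is 29.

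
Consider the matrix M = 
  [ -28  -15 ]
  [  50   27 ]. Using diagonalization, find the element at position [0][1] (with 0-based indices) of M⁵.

Characteristic polynomial: t^2 + t - 6 = (t - 2)(t + 3), so the eigenvalues are -3, 2.
t=2: eigenvector (1, -2).
t=-3: eigenvector (3, -5).
P = [[1, 3], [-2, -5]], D = diag(2, -3), P⁻¹ = [[-5, -3], [2, 1]].
M⁵ = P·diag(32, -243)·P⁻¹ = [[-1618, -825], [2750, 1407]].
The requested entry is -825.

-825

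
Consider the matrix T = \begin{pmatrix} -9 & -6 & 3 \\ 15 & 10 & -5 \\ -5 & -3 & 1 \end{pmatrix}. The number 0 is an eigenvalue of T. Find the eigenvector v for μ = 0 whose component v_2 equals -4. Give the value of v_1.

2

T = [[-9, -6, 3], [15, 10, -5], [-5, -3, 1]].
Solving (T)v = 0 gives the eigenspace spanned by (2, -4, -2).
With v_2 = -4, v = (2, -4, -2), so v_1 = 2.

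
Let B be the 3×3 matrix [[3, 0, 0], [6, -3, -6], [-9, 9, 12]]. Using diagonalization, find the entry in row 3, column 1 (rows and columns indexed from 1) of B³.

Characteristic polynomial: λ^3 - 12λ^2 + 45λ - 54 = (λ - 6)(λ - 3)^2, so the eigenvalues are 3, 3, 6.
λ=3: eigenvector (1, 2, -1).
λ=6: eigenvector (0, -2, 3).
λ=3: eigenvector (0, 1, -1).
P = [[1, 0, 0], [2, -2, 1], [-1, 3, -1]], D = diag(3, 6, 3), P⁻¹ = [[1, 0, 0], [-1, 1, 1], [-4, 3, 2]].
B³ = P·diag(27, 216, 27)·P⁻¹ = [[27, 0, 0], [378, -351, -378], [-567, 567, 594]].
The requested entry is -567.

-567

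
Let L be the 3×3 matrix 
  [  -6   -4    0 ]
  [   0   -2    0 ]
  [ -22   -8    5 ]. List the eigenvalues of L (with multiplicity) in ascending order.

Characteristic polynomial: p(λ) = λ^3 + 3λ^2 - 28λ - 60 = (λ - 5)(λ + 2)(λ + 6).
Roots (with multiplicity): -6, -2, 5.

-6, -2, 5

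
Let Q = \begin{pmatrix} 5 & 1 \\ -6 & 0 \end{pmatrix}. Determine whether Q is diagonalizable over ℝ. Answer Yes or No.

Characteristic polynomial: p(t) = t^2 - 5t + 6 = (t - 3)(t - 2).
All 2 eigenvalues are distinct, so Q is diagonalizable.

Yes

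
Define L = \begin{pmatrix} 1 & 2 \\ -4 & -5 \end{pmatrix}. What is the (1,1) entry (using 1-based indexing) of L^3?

25

Characteristic polynomial: r^2 + 4r + 3 = (r + 1)(r + 3), so the eigenvalues are -3, -1.
r=-3: eigenvector (-1, 2).
r=-1: eigenvector (-1, 1).
P = [[-1, -1], [2, 1]], D = diag(-3, -1), P⁻¹ = [[1, 1], [-2, -1]].
L³ = P·diag(-27, -1)·P⁻¹ = [[25, 26], [-52, -53]].
The requested entry is 25.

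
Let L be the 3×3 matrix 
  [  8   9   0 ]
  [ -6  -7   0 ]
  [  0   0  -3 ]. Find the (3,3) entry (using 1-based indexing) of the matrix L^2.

Characteristic polynomial: t^3 + 2t^2 - 5t - 6 = (t - 2)(t + 1)(t + 3), so the eigenvalues are -3, -1, 2.
t=-1: eigenvector (-1, 1, 0).
t=2: eigenvector (3, -2, 0).
t=-3: eigenvector (0, 0, 1).
P = [[-1, 3, 0], [1, -2, 0], [0, 0, 1]], D = diag(-1, 2, -3), P⁻¹ = [[2, 3, 0], [1, 1, 0], [0, 0, 1]].
L² = P·diag(1, 4, 9)·P⁻¹ = [[10, 9, 0], [-6, -5, 0], [0, 0, 9]].
The requested entry is 9.

9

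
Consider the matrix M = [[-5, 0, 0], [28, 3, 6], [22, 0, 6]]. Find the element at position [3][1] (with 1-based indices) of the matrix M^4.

1342

Characteristic polynomial: μ^3 - 4μ^2 - 27μ + 90 = (μ - 6)(μ - 3)(μ + 5), so the eigenvalues are -5, 3, 6.
μ=6: eigenvector (0, 2, 1).
μ=3: eigenvector (0, 1, 0).
μ=-5: eigenvector (1, -2, -2).
P = [[0, 0, 1], [2, 1, -2], [1, 0, -2]], D = diag(6, 3, -5), P⁻¹ = [[2, 0, 1], [-2, 1, -2], [1, 0, 0]].
M⁴ = P·diag(1296, 81, 625)·P⁻¹ = [[625, 0, 0], [3772, 81, 2430], [1342, 0, 1296]].
The requested entry is 1342.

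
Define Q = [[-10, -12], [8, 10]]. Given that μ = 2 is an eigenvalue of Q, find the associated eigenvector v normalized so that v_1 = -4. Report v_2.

Q − 2I = [[-12, -12], [8, 8]].
Solving (Q − 2I)v = 0 gives the eigenspace spanned by (-4, 4).
With v_1 = -4, v = (-4, 4), so v_2 = 4.

4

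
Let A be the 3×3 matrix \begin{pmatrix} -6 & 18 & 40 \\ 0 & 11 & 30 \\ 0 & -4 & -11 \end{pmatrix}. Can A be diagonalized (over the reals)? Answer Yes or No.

Characteristic polynomial: p(λ) = λ^3 + 6λ^2 - λ - 6 = (λ - 1)(λ + 1)(λ + 6).
All 3 eigenvalues are distinct, so A is diagonalizable.

Yes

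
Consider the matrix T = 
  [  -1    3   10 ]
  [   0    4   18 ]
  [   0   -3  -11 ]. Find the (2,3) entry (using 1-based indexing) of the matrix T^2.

Characteristic polynomial: μ^3 + 8μ^2 + 17μ + 10 = (μ + 1)(μ + 2)(μ + 5), so the eigenvalues are -5, -2, -1.
μ=-1: eigenvector (1, 0, 0).
μ=-5: eigenvector (-1, -2, 1).
μ=-2: eigenvector (1, 3, -1).
P = [[1, -1, 1], [0, -2, 3], [0, 1, -1]], D = diag(-1, -5, -2), P⁻¹ = [[1, 0, 1], [0, 1, 3], [0, 1, 2]].
T² = P·diag(1, 25, 4)·P⁻¹ = [[1, -21, -66], [0, -38, -126], [0, 21, 67]].
The requested entry is -126.

-126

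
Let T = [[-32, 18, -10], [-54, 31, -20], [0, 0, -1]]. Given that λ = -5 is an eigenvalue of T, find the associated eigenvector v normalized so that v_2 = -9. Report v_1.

-6

T + 5I = [[-27, 18, -10], [-54, 36, -20], [0, 0, 4]].
Solving (T + 5I)v = 0 gives the eigenspace spanned by (-6, -9, 0).
With v_2 = -9, v = (-6, -9, 0), so v_1 = -6.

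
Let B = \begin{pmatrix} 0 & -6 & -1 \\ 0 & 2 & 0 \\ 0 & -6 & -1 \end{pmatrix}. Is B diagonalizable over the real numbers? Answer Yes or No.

Characteristic polynomial: p(t) = t^3 - t^2 - 2t = t(t - 2)(t + 1).
All 3 eigenvalues are distinct, so B is diagonalizable.

Yes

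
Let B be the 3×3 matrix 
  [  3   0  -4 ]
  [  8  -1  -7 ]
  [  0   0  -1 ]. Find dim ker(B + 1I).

B + 1I = [[4, 0, -4], [8, 0, -7], [0, 0, 0]].
This matrix has rank 2, so its null space has dimension 3 − 2 = 1.

1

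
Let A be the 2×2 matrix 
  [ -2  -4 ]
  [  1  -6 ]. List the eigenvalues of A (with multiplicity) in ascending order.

Characteristic polynomial: p(μ) = μ^2 + 8μ + 16 = (μ + 4)^2.
Roots (with multiplicity): -4, -4.

-4, -4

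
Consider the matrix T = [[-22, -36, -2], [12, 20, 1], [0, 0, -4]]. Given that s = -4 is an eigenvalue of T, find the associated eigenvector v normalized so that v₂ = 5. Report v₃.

0

T + 4I = [[-18, -36, -2], [12, 24, 1], [0, 0, 0]].
Solving (T + 4I)v = 0 gives the eigenspace spanned by (-10, 5, 0).
With v₂ = 5, v = (-10, 5, 0), so v₃ = 0.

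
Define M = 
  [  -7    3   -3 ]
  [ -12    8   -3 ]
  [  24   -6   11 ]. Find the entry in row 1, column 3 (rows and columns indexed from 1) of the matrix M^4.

-609

Characteristic polynomial: s^3 - 12s^2 + 45s - 50 = (s - 5)^2(s - 2), so the eigenvalues are 2, 5, 5.
s=5: eigenvector (0, 1, 1).
s=5: eigenvector (1, 2, -2).
s=2: eigenvector (1, 1, -2).
P = [[0, 1, 1], [1, 2, 1], [1, -2, -2]], D = diag(5, 5, 2), P⁻¹ = [[2, 0, 1], [-3, 1, -1], [4, -1, 1]].
M⁴ = P·diag(625, 625, 16)·P⁻¹ = [[-1811, 609, -609], [-2436, 1234, -609], [4872, -1218, 1843]].
The requested entry is -609.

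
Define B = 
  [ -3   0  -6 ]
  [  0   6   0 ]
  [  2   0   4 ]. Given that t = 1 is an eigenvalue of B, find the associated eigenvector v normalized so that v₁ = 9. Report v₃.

-6

B − 1I = [[-4, 0, -6], [0, 5, 0], [2, 0, 3]].
Solving (B − 1I)v = 0 gives the eigenspace spanned by (9, 0, -6).
With v₁ = 9, v = (9, 0, -6), so v₃ = -6.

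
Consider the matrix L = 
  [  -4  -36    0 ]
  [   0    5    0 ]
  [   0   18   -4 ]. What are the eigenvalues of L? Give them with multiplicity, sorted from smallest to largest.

-4, -4, 5

Characteristic polynomial: p(t) = t^3 + 3t^2 - 24t - 80 = (t - 5)(t + 4)^2.
Roots (with multiplicity): -4, -4, 5.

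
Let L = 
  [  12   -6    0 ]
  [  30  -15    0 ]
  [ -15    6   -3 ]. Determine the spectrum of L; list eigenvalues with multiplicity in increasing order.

-3, -3, 0

Characteristic polynomial: p(t) = t^3 + 6t^2 + 9t = t(t + 3)^2.
Roots (with multiplicity): -3, -3, 0.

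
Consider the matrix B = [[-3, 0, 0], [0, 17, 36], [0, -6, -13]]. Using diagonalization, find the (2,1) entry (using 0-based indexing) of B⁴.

Characteristic polynomial: r^3 - r^2 - 17r - 15 = (r - 5)(r + 1)(r + 3), so the eigenvalues are -3, -1, 5.
r=-3: eigenvector (1, 0, 0).
r=5: eigenvector (0, 3, -1).
r=-1: eigenvector (0, -2, 1).
P = [[1, 0, 0], [0, 3, -2], [0, -1, 1]], D = diag(-3, 5, -1), P⁻¹ = [[1, 0, 0], [0, 1, 2], [0, 1, 3]].
B⁴ = P·diag(81, 625, 1)·P⁻¹ = [[81, 0, 0], [0, 1873, 3744], [0, -624, -1247]].
The requested entry is -624.

-624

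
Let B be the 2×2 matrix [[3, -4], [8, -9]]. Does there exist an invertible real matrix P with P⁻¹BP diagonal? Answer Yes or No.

Yes

Characteristic polynomial: p(r) = r^2 + 6r + 5 = (r + 1)(r + 5).
All 2 eigenvalues are distinct, so B is diagonalizable.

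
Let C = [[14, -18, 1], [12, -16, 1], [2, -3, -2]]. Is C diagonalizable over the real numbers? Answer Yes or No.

Characteristic polynomial: p(λ) = λ^3 + 4λ^2 - 3λ - 18 = (λ - 2)(λ + 3)^2.
λ = -3 has algebraic multiplicity 2; rank(C + 3I) = 2, so geometric multiplicity = 1.
Geometric multiplicity < algebraic multiplicity, so C is not diagonalizable.

No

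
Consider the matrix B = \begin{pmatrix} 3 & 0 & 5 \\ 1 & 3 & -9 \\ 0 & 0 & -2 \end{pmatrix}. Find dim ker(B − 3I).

1

B − 3I = [[0, 0, 5], [1, 0, -9], [0, 0, -5]].
This matrix has rank 2, so its null space has dimension 3 − 2 = 1.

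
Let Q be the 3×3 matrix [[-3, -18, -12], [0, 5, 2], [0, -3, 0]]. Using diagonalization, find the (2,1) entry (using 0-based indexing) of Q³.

Characteristic polynomial: t^3 - 2t^2 - 9t + 18 = (t - 3)(t - 2)(t + 3), so the eigenvalues are -3, 2, 3.
t=2: eigenvector (0, -2, 3).
t=3: eigenvector (-1, 1, -1).
t=-3: eigenvector (1, 0, 0).
P = [[0, -1, 1], [-2, 1, 0], [3, -1, 0]], D = diag(2, 3, -3), P⁻¹ = [[0, 1, 1], [0, 3, 2], [1, 3, 2]].
Q³ = P·diag(8, 27, -27)·P⁻¹ = [[-27, -162, -108], [0, 65, 38], [0, -57, -30]].
The requested entry is -57.

-57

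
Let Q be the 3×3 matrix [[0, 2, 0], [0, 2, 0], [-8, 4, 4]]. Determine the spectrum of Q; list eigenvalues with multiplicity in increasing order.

Characteristic polynomial: p(λ) = λ^3 - 6λ^2 + 8λ = λ(λ - 4)(λ - 2).
Roots (with multiplicity): 0, 2, 4.

0, 2, 4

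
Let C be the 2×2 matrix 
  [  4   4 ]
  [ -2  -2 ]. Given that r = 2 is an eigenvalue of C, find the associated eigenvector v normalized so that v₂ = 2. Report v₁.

-4

C − 2I = [[2, 4], [-2, -4]].
Solving (C − 2I)v = 0 gives the eigenspace spanned by (-4, 2).
With v₂ = 2, v = (-4, 2), so v₁ = -4.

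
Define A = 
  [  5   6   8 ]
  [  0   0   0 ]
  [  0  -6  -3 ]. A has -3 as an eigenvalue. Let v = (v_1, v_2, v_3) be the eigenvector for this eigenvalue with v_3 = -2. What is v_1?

A + 3I = [[8, 6, 8], [0, 3, 0], [0, -6, 0]].
Solving (A + 3I)v = 0 gives the eigenspace spanned by (2, 0, -2).
With v_3 = -2, v = (2, 0, -2), so v_1 = 2.

2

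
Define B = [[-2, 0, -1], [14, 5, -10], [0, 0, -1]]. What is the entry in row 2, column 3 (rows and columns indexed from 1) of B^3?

Characteristic polynomial: μ^3 - 2μ^2 - 13μ - 10 = (μ - 5)(μ + 1)(μ + 2), so the eigenvalues are -2, -1, 5.
μ=-2: eigenvector (1, -2, 0).
μ=5: eigenvector (0, 1, 0).
μ=-1: eigenvector (-1, 4, 1).
P = [[1, 0, -1], [-2, 1, 4], [0, 0, 1]], D = diag(-2, 5, -1), P⁻¹ = [[1, 0, 1], [2, 1, -2], [0, 0, 1]].
B³ = P·diag(-8, 125, -1)·P⁻¹ = [[-8, 0, -7], [266, 125, -238], [0, 0, -1]].
The requested entry is -238.

-238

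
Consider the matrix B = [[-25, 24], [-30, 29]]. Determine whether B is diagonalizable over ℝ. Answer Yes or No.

Characteristic polynomial: p(s) = s^2 - 4s - 5 = (s - 5)(s + 1).
All 2 eigenvalues are distinct, so B is diagonalizable.

Yes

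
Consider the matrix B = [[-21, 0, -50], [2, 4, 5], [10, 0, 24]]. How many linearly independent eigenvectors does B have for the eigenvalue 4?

1

B − 4I = [[-25, 0, -50], [2, 0, 5], [10, 0, 20]].
This matrix has rank 2, so its null space has dimension 3 − 2 = 1.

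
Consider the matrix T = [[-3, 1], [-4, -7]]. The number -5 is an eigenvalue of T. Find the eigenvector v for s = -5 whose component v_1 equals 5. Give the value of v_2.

T + 5I = [[2, 1], [-4, -2]].
Solving (T + 5I)v = 0 gives the eigenspace spanned by (5, -10).
With v_1 = 5, v = (5, -10), so v_2 = -10.

-10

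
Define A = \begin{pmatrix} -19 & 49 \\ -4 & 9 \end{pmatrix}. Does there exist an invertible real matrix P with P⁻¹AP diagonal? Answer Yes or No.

Characteristic polynomial: p(t) = t^2 + 10t + 25 = (t + 5)^2.
t = -5 has algebraic multiplicity 2; rank(A + 5I) = 1, so geometric multiplicity = 1.
Geometric multiplicity < algebraic multiplicity, so A is not diagonalizable.

No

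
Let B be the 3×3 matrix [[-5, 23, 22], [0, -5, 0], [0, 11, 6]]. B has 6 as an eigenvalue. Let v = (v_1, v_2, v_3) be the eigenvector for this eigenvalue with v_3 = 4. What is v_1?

B − 6I = [[-11, 23, 22], [0, -11, 0], [0, 11, 0]].
Solving (B − 6I)v = 0 gives the eigenspace spanned by (8, 0, 4).
With v_3 = 4, v = (8, 0, 4), so v_1 = 8.

8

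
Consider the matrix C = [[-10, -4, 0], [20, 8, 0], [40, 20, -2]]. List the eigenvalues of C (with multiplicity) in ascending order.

-2, -2, 0

Characteristic polynomial: p(λ) = λ^3 + 4λ^2 + 4λ = λ(λ + 2)^2.
Roots (with multiplicity): -2, -2, 0.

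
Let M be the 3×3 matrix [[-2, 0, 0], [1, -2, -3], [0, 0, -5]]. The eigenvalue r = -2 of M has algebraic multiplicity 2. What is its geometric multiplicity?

M + 2I = [[0, 0, 0], [1, 0, -3], [0, 0, -3]].
This matrix has rank 2, so its null space has dimension 3 − 2 = 1.

1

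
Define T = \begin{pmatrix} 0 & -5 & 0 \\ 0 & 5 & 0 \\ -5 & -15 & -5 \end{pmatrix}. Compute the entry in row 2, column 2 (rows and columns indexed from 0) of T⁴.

Characteristic polynomial: r^3 - 25r = r(r - 5)(r + 5), so the eigenvalues are -5, 0, 5.
r=-5: eigenvector (0, 0, 1).
r=5: eigenvector (-1, 1, -1).
r=0: eigenvector (1, 0, -1).
P = [[0, -1, 1], [0, 1, 0], [1, -1, -1]], D = diag(-5, 5, 0), P⁻¹ = [[1, 2, 1], [0, 1, 0], [1, 1, 0]].
T⁴ = P·diag(625, 625, 0)·P⁻¹ = [[0, -625, 0], [0, 625, 0], [625, 625, 625]].
The requested entry is 625.

625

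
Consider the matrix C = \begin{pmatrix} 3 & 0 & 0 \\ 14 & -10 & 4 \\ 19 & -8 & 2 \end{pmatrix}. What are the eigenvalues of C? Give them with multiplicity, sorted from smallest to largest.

Characteristic polynomial: p(t) = t^3 + 5t^2 - 12t - 36 = (t - 3)(t + 2)(t + 6).
Roots (with multiplicity): -6, -2, 3.

-6, -2, 3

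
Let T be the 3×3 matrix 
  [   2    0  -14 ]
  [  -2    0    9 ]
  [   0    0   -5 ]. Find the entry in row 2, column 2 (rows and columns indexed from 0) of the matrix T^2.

Characteristic polynomial: s^3 + 3s^2 - 10s = s(s - 2)(s + 5), so the eigenvalues are -5, 0, 2.
s=-5: eigenvector (2, -1, 1).
s=2: eigenvector (-1, 1, 0).
s=0: eigenvector (0, 1, 0).
P = [[2, -1, 0], [-1, 1, 1], [1, 0, 0]], D = diag(-5, 2, 0), P⁻¹ = [[0, 0, 1], [-1, 0, 2], [1, 1, -1]].
T² = P·diag(25, 4, 0)·P⁻¹ = [[4, 0, 42], [-4, 0, -17], [0, 0, 25]].
The requested entry is 25.

25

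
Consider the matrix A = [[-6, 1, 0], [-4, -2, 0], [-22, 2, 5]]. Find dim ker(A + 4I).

A + 4I = [[-2, 1, 0], [-4, 2, 0], [-22, 2, 9]].
This matrix has rank 2, so its null space has dimension 3 − 2 = 1.

1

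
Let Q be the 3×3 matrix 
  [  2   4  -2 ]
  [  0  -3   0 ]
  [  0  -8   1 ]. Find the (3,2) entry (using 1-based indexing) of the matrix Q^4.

160

Characteristic polynomial: t^3 - 7t + 6 = (t - 2)(t - 1)(t + 3), so the eigenvalues are -3, 1, 2.
t=2: eigenvector (1, 0, 0).
t=-3: eigenvector (0, 1, 2).
t=1: eigenvector (2, 0, 1).
P = [[1, 0, 2], [0, 1, 0], [0, 2, 1]], D = diag(2, -3, 1), P⁻¹ = [[1, 4, -2], [0, 1, 0], [0, -2, 1]].
Q⁴ = P·diag(16, 81, 1)·P⁻¹ = [[16, 60, -30], [0, 81, 0], [0, 160, 1]].
The requested entry is 160.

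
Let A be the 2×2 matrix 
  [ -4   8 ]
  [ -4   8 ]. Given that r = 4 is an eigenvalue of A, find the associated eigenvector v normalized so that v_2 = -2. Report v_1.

-2

A − 4I = [[-8, 8], [-4, 4]].
Solving (A − 4I)v = 0 gives the eigenspace spanned by (-2, -2).
With v_2 = -2, v = (-2, -2), so v_1 = -2.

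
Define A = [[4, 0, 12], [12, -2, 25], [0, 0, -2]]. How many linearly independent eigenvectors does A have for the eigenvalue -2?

1

A + 2I = [[6, 0, 12], [12, 0, 25], [0, 0, 0]].
This matrix has rank 2, so its null space has dimension 3 − 2 = 1.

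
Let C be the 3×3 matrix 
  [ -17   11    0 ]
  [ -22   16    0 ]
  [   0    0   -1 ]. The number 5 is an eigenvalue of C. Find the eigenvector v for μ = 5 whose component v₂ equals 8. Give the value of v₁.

4

C − 5I = [[-22, 11, 0], [-22, 11, 0], [0, 0, -6]].
Solving (C − 5I)v = 0 gives the eigenspace spanned by (4, 8, 0).
With v₂ = 8, v = (4, 8, 0), so v₁ = 4.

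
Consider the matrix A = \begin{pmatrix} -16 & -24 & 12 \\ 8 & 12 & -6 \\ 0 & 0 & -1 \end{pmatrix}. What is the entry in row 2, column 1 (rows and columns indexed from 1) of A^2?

-32

Characteristic polynomial: μ^3 + 5μ^2 + 4μ = μ(μ + 1)(μ + 4), so the eigenvalues are -4, -1, 0.
μ=0: eigenvector (-3, 2, 0).
μ=-4: eigenvector (-2, 1, 0).
μ=-1: eigenvector (4, -2, 1).
P = [[-3, -2, 4], [2, 1, -2], [0, 0, 1]], D = diag(0, -4, -1), P⁻¹ = [[1, 2, 0], [-2, -3, 2], [0, 0, 1]].
A² = P·diag(0, 16, 1)·P⁻¹ = [[64, 96, -60], [-32, -48, 30], [0, 0, 1]].
The requested entry is -32.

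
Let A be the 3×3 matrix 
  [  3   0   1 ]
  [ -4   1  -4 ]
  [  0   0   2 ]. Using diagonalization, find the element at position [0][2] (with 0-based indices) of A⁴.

65

Characteristic polynomial: r^3 - 6r^2 + 11r - 6 = (r - 3)(r - 2)(r - 1), so the eigenvalues are 1, 2, 3.
r=3: eigenvector (1, -2, 0).
r=1: eigenvector (0, 1, 0).
r=2: eigenvector (-1, 0, 1).
P = [[1, 0, -1], [-2, 1, 0], [0, 0, 1]], D = diag(3, 1, 2), P⁻¹ = [[1, 0, 1], [2, 1, 2], [0, 0, 1]].
A⁴ = P·diag(81, 1, 16)·P⁻¹ = [[81, 0, 65], [-160, 1, -160], [0, 0, 16]].
The requested entry is 65.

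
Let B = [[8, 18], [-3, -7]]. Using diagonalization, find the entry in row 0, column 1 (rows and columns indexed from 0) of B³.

Characteristic polynomial: λ^2 - λ - 2 = (λ - 2)(λ + 1), so the eigenvalues are -1, 2.
λ=-1: eigenvector (2, -1).
λ=2: eigenvector (-3, 1).
P = [[2, -3], [-1, 1]], D = diag(-1, 2), P⁻¹ = [[-1, -3], [-1, -2]].
B³ = P·diag(-1, 8)·P⁻¹ = [[26, 54], [-9, -19]].
The requested entry is 54.

54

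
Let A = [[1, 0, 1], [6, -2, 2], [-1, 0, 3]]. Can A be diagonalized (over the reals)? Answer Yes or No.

Characteristic polynomial: p(λ) = λ^3 - 2λ^2 - 4λ + 8 = (λ - 2)^2(λ + 2).
λ = 2 has algebraic multiplicity 2; rank(A − 2I) = 2, so geometric multiplicity = 1.
Geometric multiplicity < algebraic multiplicity, so A is not diagonalizable.

No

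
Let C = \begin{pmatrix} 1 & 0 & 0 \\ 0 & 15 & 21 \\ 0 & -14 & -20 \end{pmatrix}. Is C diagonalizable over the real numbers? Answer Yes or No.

Yes

Characteristic polynomial: p(t) = t^3 + 4t^2 - 11t + 6 = (t - 1)^2(t + 6).
t = 1 has algebraic multiplicity 2; rank(C − 1I) = 1, so geometric multiplicity = 2.
Every eigenvalue has geometric = algebraic multiplicity, so C is diagonalizable.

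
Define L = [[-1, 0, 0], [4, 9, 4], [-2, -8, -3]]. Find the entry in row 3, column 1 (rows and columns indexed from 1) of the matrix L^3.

Characteristic polynomial: r^3 - 5r^2 - r + 5 = (r - 5)(r - 1)(r + 1), so the eigenvalues are -1, 1, 5.
r=-1: eigenvector (1, 0, -1).
r=5: eigenvector (0, 1, -1).
r=1: eigenvector (0, -1, 2).
P = [[1, 0, 0], [0, 1, -1], [-1, -1, 2]], D = diag(-1, 5, 1), P⁻¹ = [[1, 0, 0], [1, 2, 1], [1, 1, 1]].
L³ = P·diag(-1, 125, 1)·P⁻¹ = [[-1, 0, 0], [124, 249, 124], [-122, -248, -123]].
The requested entry is -122.

-122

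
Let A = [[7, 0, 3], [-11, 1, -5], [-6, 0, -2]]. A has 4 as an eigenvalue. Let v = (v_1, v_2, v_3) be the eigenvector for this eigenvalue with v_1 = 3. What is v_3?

A − 4I = [[3, 0, 3], [-11, -3, -5], [-6, 0, -6]].
Solving (A − 4I)v = 0 gives the eigenspace spanned by (3, -6, -3).
With v_1 = 3, v = (3, -6, -3), so v_3 = -3.

-3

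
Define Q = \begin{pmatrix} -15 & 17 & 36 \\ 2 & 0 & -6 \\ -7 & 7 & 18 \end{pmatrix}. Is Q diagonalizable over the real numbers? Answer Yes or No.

Yes

Characteristic polynomial: p(t) = t^3 - 3t^2 - 10t + 24 = (t - 4)(t - 2)(t + 3).
All 3 eigenvalues are distinct, so Q is diagonalizable.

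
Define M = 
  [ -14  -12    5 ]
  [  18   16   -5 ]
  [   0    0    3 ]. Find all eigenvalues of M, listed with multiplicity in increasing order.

Characteristic polynomial: p(μ) = μ^3 - 5μ^2 - 2μ + 24 = (μ - 4)(μ - 3)(μ + 2).
Roots (with multiplicity): -2, 3, 4.

-2, 3, 4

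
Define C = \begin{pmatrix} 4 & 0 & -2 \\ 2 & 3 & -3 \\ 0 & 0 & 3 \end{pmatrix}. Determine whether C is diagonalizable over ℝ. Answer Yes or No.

No

Characteristic polynomial: p(t) = t^3 - 10t^2 + 33t - 36 = (t - 4)(t - 3)^2.
t = 3 has algebraic multiplicity 2; rank(C − 3I) = 2, so geometric multiplicity = 1.
Geometric multiplicity < algebraic multiplicity, so C is not diagonalizable.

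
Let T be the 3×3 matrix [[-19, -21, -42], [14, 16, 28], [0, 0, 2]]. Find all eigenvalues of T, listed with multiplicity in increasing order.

Characteristic polynomial: p(λ) = λ^3 + λ^2 - 16λ + 20 = (λ - 2)^2(λ + 5).
Roots (with multiplicity): -5, 2, 2.

-5, 2, 2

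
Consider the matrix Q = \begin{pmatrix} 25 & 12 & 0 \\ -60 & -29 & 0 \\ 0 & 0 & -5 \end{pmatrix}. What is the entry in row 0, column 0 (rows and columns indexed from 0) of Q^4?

Characteristic polynomial: r^3 + 9r^2 + 15r - 25 = (r - 1)(r + 5)^2, so the eigenvalues are -5, -5, 1.
r=-5: eigenvector (0, 0, 1).
r=-5: eigenvector (-2, 5, 0).
r=1: eigenvector (1, -2, 0).
P = [[0, -2, 1], [0, 5, -2], [1, 0, 0]], D = diag(-5, -5, 1), P⁻¹ = [[0, 0, 1], [2, 1, 0], [5, 2, 0]].
Q⁴ = P·diag(625, 625, 1)·P⁻¹ = [[-2495, -1248, 0], [6240, 3121, 0], [0, 0, 625]].
The requested entry is -2495.

-2495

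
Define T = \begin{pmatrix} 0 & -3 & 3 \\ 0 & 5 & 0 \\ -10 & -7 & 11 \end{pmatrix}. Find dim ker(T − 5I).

T − 5I = [[-5, -3, 3], [0, 0, 0], [-10, -7, 6]].
This matrix has rank 2, so its null space has dimension 3 − 2 = 1.

1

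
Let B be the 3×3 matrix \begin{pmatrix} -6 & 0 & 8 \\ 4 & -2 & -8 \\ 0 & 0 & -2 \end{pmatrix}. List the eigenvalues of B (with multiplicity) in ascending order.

Characteristic polynomial: p(s) = s^3 + 10s^2 + 28s + 24 = (s + 2)^2(s + 6).
Roots (with multiplicity): -6, -2, -2.

-6, -2, -2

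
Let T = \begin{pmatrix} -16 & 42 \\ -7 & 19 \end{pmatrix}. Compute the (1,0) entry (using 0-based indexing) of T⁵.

-3157

Characteristic polynomial: s^2 - 3s - 10 = (s - 5)(s + 2), so the eigenvalues are -2, 5.
s=-2: eigenvector (3, 1).
s=5: eigenvector (-2, -1).
P = [[3, -2], [1, -1]], D = diag(-2, 5), P⁻¹ = [[1, -2], [1, -3]].
T⁵ = P·diag(-32, 3125)·P⁻¹ = [[-6346, 18942], [-3157, 9439]].
The requested entry is -3157.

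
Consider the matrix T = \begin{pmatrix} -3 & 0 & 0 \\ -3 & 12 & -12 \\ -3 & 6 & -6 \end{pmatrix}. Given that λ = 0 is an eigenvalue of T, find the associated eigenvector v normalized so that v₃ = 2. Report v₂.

2

T = [[-3, 0, 0], [-3, 12, -12], [-3, 6, -6]].
Solving (T)v = 0 gives the eigenspace spanned by (0, 2, 2).
With v₃ = 2, v = (0, 2, 2), so v₂ = 2.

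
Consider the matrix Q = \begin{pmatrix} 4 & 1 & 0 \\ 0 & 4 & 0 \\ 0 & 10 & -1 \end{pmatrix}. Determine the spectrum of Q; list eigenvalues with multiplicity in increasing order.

-1, 4, 4

Characteristic polynomial: p(μ) = μ^3 - 7μ^2 + 8μ + 16 = (μ - 4)^2(μ + 1).
Roots (with multiplicity): -1, 4, 4.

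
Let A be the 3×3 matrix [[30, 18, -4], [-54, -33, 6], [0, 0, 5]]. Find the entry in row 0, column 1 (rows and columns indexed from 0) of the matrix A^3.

486

Characteristic polynomial: μ^3 - 2μ^2 - 33μ + 90 = (μ - 5)(μ - 3)(μ + 6), so the eigenvalues are -6, 3, 5.
μ=-6: eigenvector (1, -2, 0).
μ=3: eigenvector (2, -3, 0).
μ=5: eigenvector (-2, 3, 1).
P = [[1, 2, -2], [-2, -3, 3], [0, 0, 1]], D = diag(-6, 3, 5), P⁻¹ = [[-3, -2, 0], [2, 1, 1], [0, 0, 1]].
A³ = P·diag(-216, 27, 125)·P⁻¹ = [[756, 486, -196], [-1458, -945, 294], [0, 0, 125]].
The requested entry is 486.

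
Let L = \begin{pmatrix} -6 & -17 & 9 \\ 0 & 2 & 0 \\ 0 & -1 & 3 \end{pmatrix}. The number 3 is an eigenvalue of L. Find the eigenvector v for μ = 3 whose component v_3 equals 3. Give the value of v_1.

3

L − 3I = [[-9, -17, 9], [0, -1, 0], [0, -1, 0]].
Solving (L − 3I)v = 0 gives the eigenspace spanned by (3, 0, 3).
With v_3 = 3, v = (3, 0, 3), so v_1 = 3.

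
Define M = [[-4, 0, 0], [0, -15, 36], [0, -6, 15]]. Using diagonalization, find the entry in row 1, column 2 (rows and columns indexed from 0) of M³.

324

Characteristic polynomial: μ^3 + 4μ^2 - 9μ - 36 = (μ - 3)(μ + 3)(μ + 4), so the eigenvalues are -4, -3, 3.
μ=-4: eigenvector (1, 0, 0).
μ=-3: eigenvector (0, 3, 1).
μ=3: eigenvector (0, 2, 1).
P = [[1, 0, 0], [0, 3, 2], [0, 1, 1]], D = diag(-4, -3, 3), P⁻¹ = [[1, 0, 0], [0, 1, -2], [0, -1, 3]].
M³ = P·diag(-64, -27, 27)·P⁻¹ = [[-64, 0, 0], [0, -135, 324], [0, -54, 135]].
The requested entry is 324.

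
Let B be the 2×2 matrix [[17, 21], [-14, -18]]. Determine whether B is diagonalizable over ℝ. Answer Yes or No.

Yes

Characteristic polynomial: p(r) = r^2 + r - 12 = (r - 3)(r + 4).
All 2 eigenvalues are distinct, so B is diagonalizable.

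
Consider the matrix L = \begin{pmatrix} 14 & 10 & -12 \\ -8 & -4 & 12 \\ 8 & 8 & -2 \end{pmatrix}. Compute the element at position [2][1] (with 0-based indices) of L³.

Characteristic polynomial: μ^3 - 8μ^2 + 4μ + 48 = (μ - 6)(μ - 4)(μ + 2), so the eigenvalues are -2, 4, 6.
μ=4: eigenvector (1, -1, 0).
μ=6: eigenvector (-1, 2, 1).
μ=-2: eigenvector (2, -2, 1).
P = [[1, -1, 2], [-1, 2, -2], [0, 1, 1]], D = diag(4, 6, -2), P⁻¹ = [[4, 3, -2], [1, 1, 0], [-1, -1, 1]].
L³ = P·diag(64, 216, -8)·P⁻¹ = [[56, -8, -144], [160, 224, 144], [224, 224, -8]].
The requested entry is 224.

224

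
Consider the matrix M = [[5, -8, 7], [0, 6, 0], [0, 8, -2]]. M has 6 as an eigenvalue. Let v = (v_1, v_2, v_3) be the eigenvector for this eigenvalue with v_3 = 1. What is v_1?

-1

M − 6I = [[-1, -8, 7], [0, 0, 0], [0, 8, -8]].
Solving (M − 6I)v = 0 gives the eigenspace spanned by (-1, 1, 1).
With v_3 = 1, v = (-1, 1, 1), so v_1 = -1.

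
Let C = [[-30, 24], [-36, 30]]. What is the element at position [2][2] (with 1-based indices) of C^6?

46656

Characteristic polynomial: t^2 - 36 = (t - 6)(t + 6), so the eigenvalues are -6, 6.
t=6: eigenvector (2, 3).
t=-6: eigenvector (1, 1).
P = [[2, 1], [3, 1]], D = diag(6, -6), P⁻¹ = [[-1, 1], [3, -2]].
C⁶ = P·diag(46656, 46656)·P⁻¹ = [[46656, 0], [0, 46656]].
The requested entry is 46656.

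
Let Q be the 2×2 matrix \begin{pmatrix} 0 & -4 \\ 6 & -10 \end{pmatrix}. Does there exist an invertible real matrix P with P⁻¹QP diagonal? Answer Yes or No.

Yes

Characteristic polynomial: p(r) = r^2 + 10r + 24 = (r + 4)(r + 6).
All 2 eigenvalues are distinct, so Q is diagonalizable.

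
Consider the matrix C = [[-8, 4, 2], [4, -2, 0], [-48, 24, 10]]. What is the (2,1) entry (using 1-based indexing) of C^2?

Characteristic polynomial: r^3 - 4r = r(r - 2)(r + 2), so the eigenvalues are -2, 0, 2.
r=0: eigenvector (1, 2, 0).
r=-2: eigenvector (0, 1, -2).
r=2: eigenvector (1, 1, 3).
P = [[1, 0, 1], [2, 1, 1], [0, -2, 3]], D = diag(0, -2, 2), P⁻¹ = [[5, -2, -1], [-6, 3, 1], [-4, 2, 1]].
C² = P·diag(0, 4, 4)·P⁻¹ = [[-16, 8, 4], [-40, 20, 8], [0, 0, 4]].
The requested entry is -40.

-40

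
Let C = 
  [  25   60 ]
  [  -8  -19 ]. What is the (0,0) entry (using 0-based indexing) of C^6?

Characteristic polynomial: μ^2 - 6μ + 5 = (μ - 5)(μ - 1), so the eigenvalues are 1, 5.
μ=1: eigenvector (-5, 2).
μ=5: eigenvector (-3, 1).
P = [[-5, -3], [2, 1]], D = diag(1, 5), P⁻¹ = [[1, 3], [-2, -5]].
C⁶ = P·diag(1, 15625)·P⁻¹ = [[93745, 234360], [-31248, -78119]].
The requested entry is 93745.

93745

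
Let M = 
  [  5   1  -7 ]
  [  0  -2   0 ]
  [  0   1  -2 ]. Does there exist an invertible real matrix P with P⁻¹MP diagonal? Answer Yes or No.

No

Characteristic polynomial: p(s) = s^3 - s^2 - 16s - 20 = (s - 5)(s + 2)^2.
s = -2 has algebraic multiplicity 2; rank(M + 2I) = 2, so geometric multiplicity = 1.
Geometric multiplicity < algebraic multiplicity, so M is not diagonalizable.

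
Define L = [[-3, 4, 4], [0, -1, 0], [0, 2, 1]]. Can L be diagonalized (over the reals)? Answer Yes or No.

Characteristic polynomial: p(r) = r^3 + 3r^2 - r - 3 = (r - 1)(r + 1)(r + 3).
All 3 eigenvalues are distinct, so L is diagonalizable.

Yes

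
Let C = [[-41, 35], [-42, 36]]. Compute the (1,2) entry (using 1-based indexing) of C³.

1085

Characteristic polynomial: r^2 + 5r - 6 = (r - 1)(r + 6), so the eigenvalues are -6, 1.
r=1: eigenvector (-5, -6).
r=-6: eigenvector (1, 1).
P = [[-5, 1], [-6, 1]], D = diag(1, -6), P⁻¹ = [[1, -1], [6, -5]].
C³ = P·diag(1, -216)·P⁻¹ = [[-1301, 1085], [-1302, 1086]].
The requested entry is 1085.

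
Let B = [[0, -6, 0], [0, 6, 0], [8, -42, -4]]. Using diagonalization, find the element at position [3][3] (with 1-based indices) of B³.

-64

Characteristic polynomial: λ^3 - 2λ^2 - 24λ = λ(λ - 6)(λ + 4), so the eigenvalues are -4, 0, 6.
λ=0: eigenvector (1, 0, 2).
λ=6: eigenvector (-1, 1, -5).
λ=-4: eigenvector (0, 0, 1).
P = [[1, -1, 0], [0, 1, 0], [2, -5, 1]], D = diag(0, 6, -4), P⁻¹ = [[1, 1, 0], [0, 1, 0], [-2, 3, 1]].
B³ = P·diag(0, 216, -64)·P⁻¹ = [[0, -216, 0], [0, 216, 0], [128, -1272, -64]].
The requested entry is -64.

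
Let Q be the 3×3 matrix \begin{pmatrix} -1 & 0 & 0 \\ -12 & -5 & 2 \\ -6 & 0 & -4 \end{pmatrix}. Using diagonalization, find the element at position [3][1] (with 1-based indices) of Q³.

-126

Characteristic polynomial: λ^3 + 10λ^2 + 29λ + 20 = (λ + 1)(λ + 4)(λ + 5), so the eigenvalues are -5, -4, -1.
λ=-5: eigenvector (0, 1, 0).
λ=-1: eigenvector (1, -4, -2).
λ=-4: eigenvector (0, 2, 1).
P = [[0, 1, 0], [1, -4, 2], [0, -2, 1]], D = diag(-5, -1, -4), P⁻¹ = [[0, 1, -2], [1, 0, 0], [2, 0, 1]].
Q³ = P·diag(-125, -1, -64)·P⁻¹ = [[-1, 0, 0], [-252, -125, 122], [-126, 0, -64]].
The requested entry is -126.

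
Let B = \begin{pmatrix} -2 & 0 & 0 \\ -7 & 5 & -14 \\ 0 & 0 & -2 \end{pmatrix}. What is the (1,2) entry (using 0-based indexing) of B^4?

Characteristic polynomial: s^3 - s^2 - 16s - 20 = (s - 5)(s + 2)^2, so the eigenvalues are -2, -2, 5.
s=-2: eigenvector (1, 1, 0).
s=5: eigenvector (0, 1, 0).
s=-2: eigenvector (-2, 0, 1).
P = [[1, 0, -2], [1, 1, 0], [0, 0, 1]], D = diag(-2, 5, -2), P⁻¹ = [[1, 0, 2], [-1, 1, -2], [0, 0, 1]].
B⁴ = P·diag(16, 625, 16)·P⁻¹ = [[16, 0, 0], [-609, 625, -1218], [0, 0, 16]].
The requested entry is -1218.

-1218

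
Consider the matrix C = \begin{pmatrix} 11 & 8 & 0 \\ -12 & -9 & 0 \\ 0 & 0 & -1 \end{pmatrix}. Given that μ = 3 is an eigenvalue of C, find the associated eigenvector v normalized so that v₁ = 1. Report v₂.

C − 3I = [[8, 8, 0], [-12, -12, 0], [0, 0, -4]].
Solving (C − 3I)v = 0 gives the eigenspace spanned by (1, -1, 0).
With v₁ = 1, v = (1, -1, 0), so v₂ = -1.

-1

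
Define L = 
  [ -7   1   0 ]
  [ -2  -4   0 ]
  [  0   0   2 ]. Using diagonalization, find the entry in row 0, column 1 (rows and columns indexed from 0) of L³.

91

Characteristic polynomial: λ^3 + 9λ^2 + 8λ - 60 = (λ - 2)(λ + 5)(λ + 6), so the eigenvalues are -6, -5, 2.
λ=-5: eigenvector (-1, -2, 0).
λ=-6: eigenvector (1, 1, 0).
λ=2: eigenvector (0, 0, 1).
P = [[-1, 1, 0], [-2, 1, 0], [0, 0, 1]], D = diag(-5, -6, 2), P⁻¹ = [[1, -1, 0], [2, -1, 0], [0, 0, 1]].
L³ = P·diag(-125, -216, 8)·P⁻¹ = [[-307, 91, 0], [-182, -34, 0], [0, 0, 8]].
The requested entry is 91.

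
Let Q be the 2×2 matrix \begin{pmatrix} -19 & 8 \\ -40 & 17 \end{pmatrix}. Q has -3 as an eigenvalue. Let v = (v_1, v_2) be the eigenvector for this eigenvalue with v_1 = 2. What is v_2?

4

Q + 3I = [[-16, 8], [-40, 20]].
Solving (Q + 3I)v = 0 gives the eigenspace spanned by (2, 4).
With v_1 = 2, v = (2, 4), so v_2 = 4.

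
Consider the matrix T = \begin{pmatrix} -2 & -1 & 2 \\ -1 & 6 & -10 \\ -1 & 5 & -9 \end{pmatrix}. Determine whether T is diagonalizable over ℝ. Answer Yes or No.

No

Characteristic polynomial: p(r) = r^3 + 5r^2 + 3r - 9 = (r - 1)(r + 3)^2.
r = -3 has algebraic multiplicity 2; rank(T + 3I) = 2, so geometric multiplicity = 1.
Geometric multiplicity < algebraic multiplicity, so T is not diagonalizable.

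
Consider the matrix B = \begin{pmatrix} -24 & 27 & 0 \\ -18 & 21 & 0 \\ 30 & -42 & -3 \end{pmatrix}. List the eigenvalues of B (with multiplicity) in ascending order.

Characteristic polynomial: p(λ) = λ^3 + 6λ^2 - 9λ - 54 = (λ - 3)(λ + 3)(λ + 6).
Roots (with multiplicity): -6, -3, 3.

-6, -3, 3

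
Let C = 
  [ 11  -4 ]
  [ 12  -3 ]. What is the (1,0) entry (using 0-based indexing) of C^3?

Characteristic polynomial: λ^2 - 8λ + 15 = (λ - 5)(λ - 3), so the eigenvalues are 3, 5.
λ=5: eigenvector (-2, -3).
λ=3: eigenvector (1, 2).
P = [[-2, 1], [-3, 2]], D = diag(5, 3), P⁻¹ = [[-2, 1], [-3, 2]].
C³ = P·diag(125, 27)·P⁻¹ = [[419, -196], [588, -267]].
The requested entry is 588.

588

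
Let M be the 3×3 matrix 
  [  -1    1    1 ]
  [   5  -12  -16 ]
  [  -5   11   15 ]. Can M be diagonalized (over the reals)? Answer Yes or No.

No

Characteristic polynomial: p(s) = s^3 - 2s^2 - 7s - 4 = (s - 4)(s + 1)^2.
s = -1 has algebraic multiplicity 2; rank(M + 1I) = 2, so geometric multiplicity = 1.
Geometric multiplicity < algebraic multiplicity, so M is not diagonalizable.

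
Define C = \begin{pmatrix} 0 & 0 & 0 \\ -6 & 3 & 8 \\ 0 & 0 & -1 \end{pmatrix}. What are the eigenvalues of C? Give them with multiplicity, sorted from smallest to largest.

-1, 0, 3

Characteristic polynomial: p(t) = t^3 - 2t^2 - 3t = t(t - 3)(t + 1).
Roots (with multiplicity): -1, 0, 3.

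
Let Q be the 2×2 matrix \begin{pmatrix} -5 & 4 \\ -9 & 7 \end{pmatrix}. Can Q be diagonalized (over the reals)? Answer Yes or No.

Characteristic polynomial: p(t) = t^2 - 2t + 1 = (t - 1)^2.
t = 1 has algebraic multiplicity 2; rank(Q − 1I) = 1, so geometric multiplicity = 1.
Geometric multiplicity < algebraic multiplicity, so Q is not diagonalizable.

No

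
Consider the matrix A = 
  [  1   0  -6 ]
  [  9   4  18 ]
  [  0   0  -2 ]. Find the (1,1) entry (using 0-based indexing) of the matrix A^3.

64

Characteristic polynomial: μ^3 - 3μ^2 - 6μ + 8 = (μ - 4)(μ - 1)(μ + 2), so the eigenvalues are -2, 1, 4.
μ=4: eigenvector (0, 1, 0).
μ=1: eigenvector (1, -3, 0).
μ=-2: eigenvector (2, -6, 1).
P = [[0, 1, 2], [1, -3, -6], [0, 0, 1]], D = diag(4, 1, -2), P⁻¹ = [[3, 1, 0], [1, 0, -2], [0, 0, 1]].
A³ = P·diag(64, 1, -8)·P⁻¹ = [[1, 0, -18], [189, 64, 54], [0, 0, -8]].
The requested entry is 64.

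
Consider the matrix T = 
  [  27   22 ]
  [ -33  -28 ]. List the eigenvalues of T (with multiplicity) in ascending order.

-6, 5

Characteristic polynomial: p(μ) = μ^2 + μ - 30 = (μ - 5)(μ + 6).
Roots (with multiplicity): -6, 5.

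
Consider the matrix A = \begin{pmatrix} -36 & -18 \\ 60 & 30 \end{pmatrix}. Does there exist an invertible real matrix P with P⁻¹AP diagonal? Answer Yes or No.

Characteristic polynomial: p(s) = s^2 + 6s = s(s + 6).
All 2 eigenvalues are distinct, so A is diagonalizable.

Yes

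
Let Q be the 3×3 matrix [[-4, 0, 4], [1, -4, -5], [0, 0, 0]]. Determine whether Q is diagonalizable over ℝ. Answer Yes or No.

Characteristic polynomial: p(t) = t^3 + 8t^2 + 16t = t(t + 4)^2.
t = -4 has algebraic multiplicity 2; rank(Q + 4I) = 2, so geometric multiplicity = 1.
Geometric multiplicity < algebraic multiplicity, so Q is not diagonalizable.

No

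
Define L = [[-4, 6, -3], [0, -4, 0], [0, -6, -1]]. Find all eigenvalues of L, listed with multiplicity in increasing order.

Characteristic polynomial: p(λ) = λ^3 + 9λ^2 + 24λ + 16 = (λ + 1)(λ + 4)^2.
Roots (with multiplicity): -4, -4, -1.

-4, -4, -1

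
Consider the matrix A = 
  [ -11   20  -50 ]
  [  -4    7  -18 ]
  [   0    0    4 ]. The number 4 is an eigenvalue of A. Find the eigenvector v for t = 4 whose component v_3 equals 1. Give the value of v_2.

A − 4I = [[-15, 20, -50], [-4, 3, -18], [0, 0, 0]].
Solving (A − 4I)v = 0 gives the eigenspace spanned by (-6, -2, 1).
With v_3 = 1, v = (-6, -2, 1), so v_2 = -2.

-2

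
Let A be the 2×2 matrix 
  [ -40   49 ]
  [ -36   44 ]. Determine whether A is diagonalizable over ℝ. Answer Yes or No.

Characteristic polynomial: p(r) = r^2 - 4r + 4 = (r - 2)^2.
r = 2 has algebraic multiplicity 2; rank(A − 2I) = 1, so geometric multiplicity = 1.
Geometric multiplicity < algebraic multiplicity, so A is not diagonalizable.

No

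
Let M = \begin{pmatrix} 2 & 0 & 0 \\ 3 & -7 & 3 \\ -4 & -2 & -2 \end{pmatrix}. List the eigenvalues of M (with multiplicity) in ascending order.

-5, -4, 2

Characteristic polynomial: p(r) = r^3 + 7r^2 + 2r - 40 = (r - 2)(r + 4)(r + 5).
Roots (with multiplicity): -5, -4, 2.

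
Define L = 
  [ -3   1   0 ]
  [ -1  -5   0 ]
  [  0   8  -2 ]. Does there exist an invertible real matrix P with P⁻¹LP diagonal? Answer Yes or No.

No

Characteristic polynomial: p(t) = t^3 + 10t^2 + 32t + 32 = (t + 2)(t + 4)^2.
t = -4 has algebraic multiplicity 2; rank(L + 4I) = 2, so geometric multiplicity = 1.
Geometric multiplicity < algebraic multiplicity, so L is not diagonalizable.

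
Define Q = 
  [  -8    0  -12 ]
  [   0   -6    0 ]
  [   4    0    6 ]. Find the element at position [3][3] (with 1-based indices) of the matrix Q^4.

-48

Characteristic polynomial: λ^3 + 8λ^2 + 12λ = λ(λ + 2)(λ + 6), so the eigenvalues are -6, -2, 0.
λ=0: eigenvector (-3, 0, 2).
λ=-6: eigenvector (0, 1, 0).
λ=-2: eigenvector (-2, 0, 1).
P = [[-3, 0, -2], [0, 1, 0], [2, 0, 1]], D = diag(0, -6, -2), P⁻¹ = [[1, 0, 2], [0, 1, 0], [-2, 0, -3]].
Q⁴ = P·diag(0, 1296, 16)·P⁻¹ = [[64, 0, 96], [0, 1296, 0], [-32, 0, -48]].
The requested entry is -48.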